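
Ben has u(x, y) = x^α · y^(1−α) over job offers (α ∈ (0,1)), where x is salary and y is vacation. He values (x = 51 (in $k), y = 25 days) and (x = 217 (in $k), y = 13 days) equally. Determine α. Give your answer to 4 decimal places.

α ≈ 0.3111

Indifference: 51^α · 25^(1−α) = 217^α · 13^(1−α).
(51/217)^α = (13/25)^(1−α); take logs: α·ln(51/217) = (1−α)·ln(13/25), i.e. α·-1.4480717 = (1−α)·-0.6539265.
Thus α·(-2.1019982) = -0.6539265, so α = -0.6539265/-2.1019982 ≈ 0.3111.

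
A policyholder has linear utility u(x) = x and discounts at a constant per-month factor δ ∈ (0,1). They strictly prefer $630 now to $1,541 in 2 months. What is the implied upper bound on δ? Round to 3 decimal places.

δ < 0.639

Under u(x) = x this choice says 630 > δ^2·1541.
Hence δ^2 < 630/1541 = 0.40883, and x ↦ x^(1/2) is increasing on (0,∞).
δ < (630/1541)^(1/2) ≈ 0.639.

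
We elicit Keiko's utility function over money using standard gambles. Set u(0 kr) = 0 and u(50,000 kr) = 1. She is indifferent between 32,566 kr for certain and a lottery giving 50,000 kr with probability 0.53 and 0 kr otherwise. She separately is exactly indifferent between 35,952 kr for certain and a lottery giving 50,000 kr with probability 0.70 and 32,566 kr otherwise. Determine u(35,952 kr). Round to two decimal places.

The first gamble pins u(32,566 kr): it must equal 0.53·1 + 0.47·0 = 0.53.
Then u(35,952 kr) = 0.70·u(50,000 kr) + 0.30·u(32,566 kr) = 0.70·1.00 + 0.30·0.53 = 0.8590.

0.86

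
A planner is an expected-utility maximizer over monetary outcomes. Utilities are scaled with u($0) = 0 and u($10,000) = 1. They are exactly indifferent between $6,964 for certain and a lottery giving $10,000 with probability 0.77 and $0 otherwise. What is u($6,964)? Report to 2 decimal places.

0.77

u($6,964) equals the lottery's expected utility: 0.77·1 + 0.23·0 = 0.77.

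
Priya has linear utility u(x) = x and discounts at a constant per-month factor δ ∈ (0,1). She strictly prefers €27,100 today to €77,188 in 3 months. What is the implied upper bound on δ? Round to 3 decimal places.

δ < 0.705

Under u(x) = x this choice says 27100 > δ^3·77188.
Dividing by 77188: δ^3 < 0.35109. Both sides are positive, so the cube root keeps the direction.
δ < (27100/77188)^(1/3) ≈ 0.705.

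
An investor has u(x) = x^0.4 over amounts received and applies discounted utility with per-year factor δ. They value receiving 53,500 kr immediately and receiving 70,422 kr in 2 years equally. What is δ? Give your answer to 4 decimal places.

δ ≈ 0.9465

The payoff in 2 years is discounted by δ^2, so u(53500) = δ^2·u(70422) and δ^2 = u(53500)/u(70422).
Since u(x) = x^0.4, δ^2 = (53500/70422)^0.4 = 0.75971^0.4 = 0.89590.
So δ = 0.89590^(1/2) ≈ 0.9465.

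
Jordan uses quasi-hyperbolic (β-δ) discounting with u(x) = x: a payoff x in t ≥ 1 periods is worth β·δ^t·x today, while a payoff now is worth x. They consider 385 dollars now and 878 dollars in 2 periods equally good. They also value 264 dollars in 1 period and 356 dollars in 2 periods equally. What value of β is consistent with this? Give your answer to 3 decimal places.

β ≈ 0.797

The second indifference involves only future payoffs, so β cancels: β·δ^1·264 = β·δ^2·356, giving δ = 264/356 = 0.74157.
Now use the now-vs-future pair: 385 = β·δ^2·878 gives β = 385/(0.54993·878) ≈ 0.797.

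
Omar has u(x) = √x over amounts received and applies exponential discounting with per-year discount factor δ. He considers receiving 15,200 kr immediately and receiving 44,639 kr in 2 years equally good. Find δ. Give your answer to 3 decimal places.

The payoff in 2 years is discounted by δ^2, so u(15200) = δ^2·u(44639) and δ^2 = u(15200)/u(44639).
Since u(x) = √x, δ^2 = √(15200/44639) = 0.58353.
Hence δ = (0.58353)^(1/2) = 0.76389.

δ ≈ 0.764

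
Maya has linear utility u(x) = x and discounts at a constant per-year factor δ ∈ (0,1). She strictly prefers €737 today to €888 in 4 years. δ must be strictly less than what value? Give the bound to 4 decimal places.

Comparing present values: 737 > δ^4·888.
So δ^4 < 737/888 = 0.82995; taking the 4th root of both positive sides preserves the inequality.
δ < (737/888)^(1/4) ≈ 0.9545.

δ < 0.9545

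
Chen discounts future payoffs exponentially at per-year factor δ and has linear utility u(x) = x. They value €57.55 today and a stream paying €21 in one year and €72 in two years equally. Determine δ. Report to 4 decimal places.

Equating present values: 57.55 = 21δ + 72δ².
So 72δ² + 21δ − 57.55 = 0.
δ = (−21 + √(21² + 4·72·57.55)) / (2·72) = (−21 + √17015.40) / 144 ≈ 0.7600.

δ ≈ 0.7600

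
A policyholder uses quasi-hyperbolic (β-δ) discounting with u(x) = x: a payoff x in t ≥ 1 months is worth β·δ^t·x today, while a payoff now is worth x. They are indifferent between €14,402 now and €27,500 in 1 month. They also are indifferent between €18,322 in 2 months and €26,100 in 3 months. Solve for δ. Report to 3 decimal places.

From the later pair, β·δ^2·18322 = β·δ^3·26100; dividing through, δ = 18322/26100 = 0.70199.

δ ≈ 0.702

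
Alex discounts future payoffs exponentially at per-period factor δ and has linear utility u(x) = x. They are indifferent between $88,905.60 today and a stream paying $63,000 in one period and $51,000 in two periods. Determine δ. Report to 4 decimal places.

δ ≈ 0.8400

Equating present values: 88905.60 = 63000δ + 51000δ².
So 51000δ² + 63000δ − 88905.60 = 0.
By the quadratic formula (taking the positive root), δ = (−63000 + √22105742400.00) / 102000 ≈ 0.8400.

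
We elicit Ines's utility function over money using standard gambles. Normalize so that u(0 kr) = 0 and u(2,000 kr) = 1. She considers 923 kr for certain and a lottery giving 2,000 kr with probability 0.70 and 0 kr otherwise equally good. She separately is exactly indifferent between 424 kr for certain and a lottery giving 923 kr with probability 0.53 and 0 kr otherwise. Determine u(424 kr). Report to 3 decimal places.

From the first indifference, u(923 kr) = 0.70·u(2,000 kr) + 0.30·u(0 kr) = 0.70·1 + 0.30·0 = 0.70.
Then u(424 kr) = 0.53·u(923 kr) + 0.47·u(0 kr) = 0.53·0.70 + 0.47·0.00 = 0.3710.

0.371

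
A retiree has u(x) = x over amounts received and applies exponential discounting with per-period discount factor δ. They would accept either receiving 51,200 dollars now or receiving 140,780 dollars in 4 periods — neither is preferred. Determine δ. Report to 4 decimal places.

Equating discounted utilities: u(51200) = δ^4·u(140780) ⇒ δ^4 = u(51200)/u(140780).
With u(x) = x: δ^4 = 51200/140780 = 0.36369.
So δ = 0.36369^(1/4) ≈ 0.7766.

δ ≈ 0.7766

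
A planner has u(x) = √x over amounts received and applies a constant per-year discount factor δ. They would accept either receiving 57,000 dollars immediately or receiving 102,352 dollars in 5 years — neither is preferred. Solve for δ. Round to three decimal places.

Equating discounted utilities: u(57000) = δ^5·u(102352) ⇒ δ^5 = u(57000)/u(102352).
With u(x) = √x: δ^5 = √57000/√102352 = √(57000/102352) = 0.74626.
Hence δ = (0.74626)^(1/5) = 0.94314.

δ ≈ 0.943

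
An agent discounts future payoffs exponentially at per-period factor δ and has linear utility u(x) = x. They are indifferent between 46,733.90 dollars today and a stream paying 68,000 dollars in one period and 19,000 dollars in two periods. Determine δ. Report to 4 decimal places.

δ ≈ 0.5900

The stream is worth 68000δ + 19000δ² today, so 68000δ + 19000δ² = 46733.90.
Rearranged: 19000δ² + 68000δ − 46733.90 = 0.
The positive root is δ = [−68000 + √(68000² + 4·19000·46733.90)] / (2·19000) = (−68000 + 90420.000)/38000 ≈ 0.5900.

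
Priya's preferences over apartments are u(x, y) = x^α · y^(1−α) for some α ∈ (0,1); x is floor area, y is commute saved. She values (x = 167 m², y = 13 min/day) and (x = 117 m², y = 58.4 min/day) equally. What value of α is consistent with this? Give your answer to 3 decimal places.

The Cobb–Douglas utilities coincide, so 167^α·13^(1−α) = 117^α·58.4^(1−α).
(167/117)^α = (58.4/13)^(1−α); take logs: α·ln(167/117) = (1−α)·ln(58.4/13), i.e. α·0.355820 = (1−α)·1.502367.
With A = 0.355820 and B = 1.502367: α·A = (1−α)·B, so α = B/(A+B) = 1.502367/1.858187 ≈ 0.809.

α ≈ 0.809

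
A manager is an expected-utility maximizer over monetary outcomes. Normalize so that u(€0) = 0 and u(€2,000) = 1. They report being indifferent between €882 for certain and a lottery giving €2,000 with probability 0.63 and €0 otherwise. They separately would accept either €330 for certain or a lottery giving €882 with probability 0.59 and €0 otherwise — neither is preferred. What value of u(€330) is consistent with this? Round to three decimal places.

The first gamble pins u(€882): it must equal 0.63·1 + 0.37·0 = 0.63.
Then u(€330) = 0.59·u(€882) + 0.41·u(€0) = 0.59·0.63 + 0.41·0.00 = 0.3717.

0.372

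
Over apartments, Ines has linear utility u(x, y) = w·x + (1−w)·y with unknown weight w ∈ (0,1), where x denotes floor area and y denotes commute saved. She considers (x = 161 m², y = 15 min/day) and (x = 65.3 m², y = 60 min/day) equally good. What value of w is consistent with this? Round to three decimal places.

w = 0.320

u(161,15) = u(65.3,60) means w·161 + (1−w)·15 = w·65.3 + (1−w)·60.
Rearranging, 95.7·w − 45·(1−w) = 0.
The marginal rate of substitution is 45/95.7, so w = 45/(95.7+45) = 0.320.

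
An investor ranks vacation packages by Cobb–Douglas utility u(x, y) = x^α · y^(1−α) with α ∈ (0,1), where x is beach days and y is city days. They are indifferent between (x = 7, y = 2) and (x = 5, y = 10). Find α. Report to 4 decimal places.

Indifference: 7^α · 2^(1−α) = 5^α · 10^(1−α).
Taking logs: α·ln 7 + (1−α)·ln 2 = α·ln 5 + (1−α)·ln 10, i.e. α·0.3364722 = (1−α)·1.6094379.
So α/(1−α) = (1.6094379)/(0.3364722) = 4.7832715, and α = 4.7832715/5.7832715 ≈ 0.8271.

α ≈ 0.8271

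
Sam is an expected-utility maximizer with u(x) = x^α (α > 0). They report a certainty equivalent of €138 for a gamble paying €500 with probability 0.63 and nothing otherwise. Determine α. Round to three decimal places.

α ≈ 0.359

EU(lottery) = 0.63·500^α + 0.37·0 = 0.63·500^α.
Equating: 138^α = 0.63·500^α, i.e. 0.2760^α = 0.63.
α = ln(0.63) / ln(138/500) = -0.462035/-1.287354 ≈ 0.359.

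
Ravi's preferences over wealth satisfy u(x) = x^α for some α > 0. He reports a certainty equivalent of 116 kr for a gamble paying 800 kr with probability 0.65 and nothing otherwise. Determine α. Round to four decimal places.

Since u(0) = 0, the lottery's EU is 0.65·800^α.
Indifference: 116^α = 0.65·800^α, so (116/800)^α = 0.65.
Taking logs: α·ln(116/800) = ln(0.65), so α = -0.4307829 / -1.9310215 ≈ 0.2231.

α ≈ 0.2231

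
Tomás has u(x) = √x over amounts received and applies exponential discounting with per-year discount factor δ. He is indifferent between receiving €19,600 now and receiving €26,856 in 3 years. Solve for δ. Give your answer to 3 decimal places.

δ ≈ 0.949

The payoff in 3 years is discounted by δ^3, so u(19600) = δ^3·u(26856) and δ^3 = u(19600)/u(26856).
Since u(x) = √x, δ^3 = √(19600/26856) = 0.85429.
Hence δ = (0.85429)^(1/3) = 0.94886.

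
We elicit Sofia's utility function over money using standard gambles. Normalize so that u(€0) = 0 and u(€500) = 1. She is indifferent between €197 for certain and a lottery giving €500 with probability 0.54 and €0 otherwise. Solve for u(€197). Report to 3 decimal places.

0.540

The indifference gives u(€197) = 0.54·u(€500) + 0.46·u(€0) = 0.54·1 + 0.46·0 = 0.54.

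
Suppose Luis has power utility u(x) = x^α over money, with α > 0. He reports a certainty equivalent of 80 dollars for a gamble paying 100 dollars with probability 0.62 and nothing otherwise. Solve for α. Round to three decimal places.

EU(lottery) = 0.62·100^α + 0.38·0 = 0.62·100^α.
Indifference: 80^α = 0.62·100^α, so (80/100)^α = 0.62.
Take logs: α = ln 0.62 / ln(80/100) ≈ 2.14228.

α ≈ 2.142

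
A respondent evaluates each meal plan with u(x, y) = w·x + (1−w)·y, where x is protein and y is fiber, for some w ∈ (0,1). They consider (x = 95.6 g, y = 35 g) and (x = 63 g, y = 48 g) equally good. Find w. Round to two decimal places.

w = 0.29

u(95.6,35) = u(63,48) means w·95.6 + (1−w)·35 = w·63 + (1−w)·48.
Collecting terms: w·32.6 = (1−w)·13.
Hence w = 13/(32.6+13) = 13/45.6 = 0.29.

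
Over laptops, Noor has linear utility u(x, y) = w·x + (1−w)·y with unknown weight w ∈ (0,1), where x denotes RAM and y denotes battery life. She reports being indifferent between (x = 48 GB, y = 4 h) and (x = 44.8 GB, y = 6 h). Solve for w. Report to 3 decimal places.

Equating utilities: w·48 + (1−w)·4 = w·44.8 + (1−w)·6.
w·(48−44.8) = (1−w)·(6−4), i.e. w·3.2 = (1−w)·2.
The marginal rate of substitution is 2/3.2, so w = 2/(3.2+2) = 0.385.

w = 0.385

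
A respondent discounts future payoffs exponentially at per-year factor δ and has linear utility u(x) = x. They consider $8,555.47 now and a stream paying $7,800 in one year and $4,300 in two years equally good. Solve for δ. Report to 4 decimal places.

δ ≈ 0.7700

Equating present values: 8555.47 = 7800δ + 4300δ².
That is, 4300δ² + 7800δ − 8555.47 = 0, a quadratic in δ.
δ = (−7800 + √(7800² + 4·4300·8555.47)) / (2·4300) = (−7800 + √207994084.00) / 8600 ≈ 0.7700.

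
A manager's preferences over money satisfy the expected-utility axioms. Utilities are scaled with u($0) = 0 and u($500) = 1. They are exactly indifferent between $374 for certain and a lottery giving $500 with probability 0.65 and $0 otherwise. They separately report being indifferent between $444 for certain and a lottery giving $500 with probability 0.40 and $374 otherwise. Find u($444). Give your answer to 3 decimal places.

0.790

First, u($374) = 0.65·u($500) + 0.35·u($0) = 0.65.
Chaining: u($444) = 0.40·1.00 + 0.60·0.65 = 0.7900.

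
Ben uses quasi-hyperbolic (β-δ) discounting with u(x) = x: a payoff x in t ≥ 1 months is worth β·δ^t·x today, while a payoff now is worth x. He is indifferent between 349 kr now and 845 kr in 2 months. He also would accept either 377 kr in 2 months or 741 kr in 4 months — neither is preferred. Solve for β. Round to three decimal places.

β ≈ 0.812

From the later pair, β·δ^2·377 = β·δ^4·741; dividing through, δ^2 = 377/741 = 0.50877, so δ = 0.71328.
The first indifference: 349 = β·δ^2·845, so β = 349/(δ^2·845) = 349/(0.50877·845) ≈ 0.812.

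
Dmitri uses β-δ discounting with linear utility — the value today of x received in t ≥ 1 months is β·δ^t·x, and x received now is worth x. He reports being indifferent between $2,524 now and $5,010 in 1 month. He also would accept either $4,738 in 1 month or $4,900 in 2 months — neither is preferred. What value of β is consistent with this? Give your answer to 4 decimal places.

β ≈ 0.5210

The second indifference involves only future payoffs, so β cancels: β·δ^1·4738 = β·δ^2·4900, giving δ = 4738/4900 = 0.96694.
Now use the now-vs-future pair: 2524 = β·δ·5010 gives β = 2524/(0.96694·5010) ≈ 0.5210.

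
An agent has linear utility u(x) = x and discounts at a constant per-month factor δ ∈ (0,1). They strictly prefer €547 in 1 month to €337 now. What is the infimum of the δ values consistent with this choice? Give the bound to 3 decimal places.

The preference means 337 < δ·547.
Dividing through by 547 gives δ > 0.61609.

δ > 0.616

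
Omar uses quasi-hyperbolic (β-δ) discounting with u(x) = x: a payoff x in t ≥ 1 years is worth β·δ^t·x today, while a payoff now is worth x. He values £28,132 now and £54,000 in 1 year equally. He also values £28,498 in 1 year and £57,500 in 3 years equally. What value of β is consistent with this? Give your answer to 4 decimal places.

β ≈ 0.7400

The second indifference involves only future payoffs, so β cancels: β·δ^1·28498 = β·δ^3·57500, giving δ^2 = 28498/57500 = 0.49562, so δ = 0.70400.
The first indifference: 28132 = β·δ·54000, so β = 28132/(δ·54000) = 28132/(0.70400·54000) ≈ 0.7400.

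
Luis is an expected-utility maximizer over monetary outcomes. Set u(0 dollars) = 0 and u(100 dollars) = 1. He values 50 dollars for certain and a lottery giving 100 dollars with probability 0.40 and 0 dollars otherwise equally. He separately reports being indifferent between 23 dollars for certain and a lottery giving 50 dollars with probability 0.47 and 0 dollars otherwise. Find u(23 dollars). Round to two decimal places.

0.19

From the first indifference, u(50 dollars) = 0.40·u(100 dollars) + 0.60·u(0 dollars) = 0.40·1 + 0.60·0 = 0.40.
The second indifference gives u(23 dollars) = 0.47·u(50 dollars) + 0.53·u(0 dollars) = 0.47·0.40 + 0.53·0.00 = 0.1880.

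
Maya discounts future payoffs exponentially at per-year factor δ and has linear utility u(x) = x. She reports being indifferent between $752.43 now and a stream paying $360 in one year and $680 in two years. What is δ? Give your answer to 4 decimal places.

δ ≈ 0.8200

Present value of the stream is 360·δ + 680·δ². Indifference gives 360δ + 680δ² = 752.43.
Rearranged: 680δ² + 360δ − 752.43 = 0.
By the quadratic formula (taking the positive root), δ = (−360 + √2176209.60) / 1360 ≈ 0.8200.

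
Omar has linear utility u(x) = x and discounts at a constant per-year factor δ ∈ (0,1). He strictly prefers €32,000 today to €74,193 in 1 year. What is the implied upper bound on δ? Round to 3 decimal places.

δ < 0.431

Comparing present values: 32000 > δ·74193.
So δ < 32000/74193 = 0.43131.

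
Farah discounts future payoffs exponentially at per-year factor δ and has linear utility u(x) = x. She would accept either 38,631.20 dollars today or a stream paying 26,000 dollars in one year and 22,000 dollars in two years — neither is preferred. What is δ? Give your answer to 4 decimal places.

Equating present values: 38631.20 = 26000δ + 22000δ².
So 22000δ² + 26000δ − 38631.20 = 0.
δ = (−26000 + √(26000² + 4·22000·38631.20)) / (2·22000) = (−26000 + √4075545600.00) / 44000 ≈ 0.8600.

δ ≈ 0.8600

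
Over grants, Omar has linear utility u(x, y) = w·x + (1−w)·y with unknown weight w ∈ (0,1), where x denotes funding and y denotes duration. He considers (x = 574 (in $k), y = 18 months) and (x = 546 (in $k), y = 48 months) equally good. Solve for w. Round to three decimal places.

w = 0.517

u(574,18) = u(546,48) means w·574 + (1−w)·18 = w·546 + (1−w)·48.
Collecting terms: w·28 = (1−w)·30.
So w/(1−w) = 30/28 = 1.0714, giving w = 30/(28+30) = 0.517.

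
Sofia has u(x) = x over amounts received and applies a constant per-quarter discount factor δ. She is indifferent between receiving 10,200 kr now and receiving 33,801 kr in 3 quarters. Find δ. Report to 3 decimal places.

Indifference means u(10200) = δ^3 · u(33801), so δ^3 = u(10200)/u(33801).
With u(x) = x: δ^3 = 10200/33801 = 0.30177.
Hence δ = (0.30177)^(1/3) = 0.67074.

δ ≈ 0.671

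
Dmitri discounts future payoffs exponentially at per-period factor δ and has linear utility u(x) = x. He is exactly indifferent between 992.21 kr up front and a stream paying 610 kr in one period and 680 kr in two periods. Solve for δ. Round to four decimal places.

δ ≈ 0.8400

Equating present values: 992.21 = 610δ + 680δ².
Rearranged: 680δ² + 610δ − 992.21 = 0.
The positive root is δ = [−610 + √(610² + 4·680·992.21)] / (2·680) = (−610 + 1752.402)/1360 ≈ 0.8400.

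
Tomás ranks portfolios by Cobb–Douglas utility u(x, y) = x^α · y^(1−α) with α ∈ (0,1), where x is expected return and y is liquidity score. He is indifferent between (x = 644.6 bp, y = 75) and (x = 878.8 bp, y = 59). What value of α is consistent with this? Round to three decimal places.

α ≈ 0.436

The Cobb–Douglas utilities coincide, so 644.6^α·75^(1−α) = 878.8^α·59^(1−α).
(644.6/878.8)^α = (59/75)^(1−α); take logs: α·ln(644.6/878.8) = (1−α)·ln(59/75), i.e. α·-0.309927 = (1−α)·-0.239951.
With A = -0.309927 and B = -0.239951: α·A = (1−α)·B, so α = B/(A+B) = -0.239951/-0.549878 ≈ 0.436.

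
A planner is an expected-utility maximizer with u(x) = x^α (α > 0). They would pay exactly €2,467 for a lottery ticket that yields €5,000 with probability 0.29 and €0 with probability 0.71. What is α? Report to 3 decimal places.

α ≈ 1.752

The lottery's expected utility is 0.29·u(5000) + 0.71·u(0) = 0.29·5000^α (since u(0) = 0 for α > 0).
Indifference: 2467^α = 0.29·5000^α, so (2467/5000)^α = 0.29.
α = ln(0.29) / ln(2467/5000) = -1.237874/-0.706435 ≈ 1.752.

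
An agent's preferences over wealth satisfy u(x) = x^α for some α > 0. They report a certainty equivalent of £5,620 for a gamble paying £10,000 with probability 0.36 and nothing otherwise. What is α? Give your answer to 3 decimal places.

The lottery's expected utility is 0.36·u(10000) + 0.64·u(0) = 0.36·10000^α (since u(0) = 0 for α > 0).
Equating: 5620^α = 0.36·10000^α, i.e. 0.5620^α = 0.36.
Taking logs: α·ln(5620/10000) = ln(0.36), so α = -1.021651 / -0.576253 ≈ 1.773.

α ≈ 1.773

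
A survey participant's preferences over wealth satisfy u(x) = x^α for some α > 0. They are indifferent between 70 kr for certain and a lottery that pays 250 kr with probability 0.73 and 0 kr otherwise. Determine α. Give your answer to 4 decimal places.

EU(lottery) = 0.73·250^α + 0.27·0 = 0.73·250^α.
Setting u(70) equal to that: 70^α = 0.73·250^α ⇒ (70/250)^α = 0.73.
Taking logs: α·ln(70/250) = ln(0.73), so α = -0.3147107 / -1.2729657 ≈ 0.2472.

α ≈ 0.2472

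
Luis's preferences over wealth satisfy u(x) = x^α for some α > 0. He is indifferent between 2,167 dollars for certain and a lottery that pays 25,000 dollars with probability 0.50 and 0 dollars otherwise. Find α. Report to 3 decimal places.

Since u(0) = 0, the lottery's EU is 0.50·25000^α.
Setting u(2167) equal to that: 2167^α = 0.50·25000^α ⇒ (2167/25000)^α = 0.50.
Take logs: α = ln 0.50 / ln(2167/25000) ≈ 0.28343.

α ≈ 0.283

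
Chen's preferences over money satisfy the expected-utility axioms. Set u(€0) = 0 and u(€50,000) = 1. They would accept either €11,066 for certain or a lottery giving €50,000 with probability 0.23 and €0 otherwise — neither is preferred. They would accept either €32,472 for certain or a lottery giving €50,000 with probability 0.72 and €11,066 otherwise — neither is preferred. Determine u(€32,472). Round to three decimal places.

First, u(€11,066) = 0.23·u(€50,000) + 0.77·u(€0) = 0.23.
The second indifference gives u(€32,472) = 0.72·u(€50,000) + 0.28·u(€11,066) = 0.72·1.00 + 0.28·0.23 = 0.7844.

0.784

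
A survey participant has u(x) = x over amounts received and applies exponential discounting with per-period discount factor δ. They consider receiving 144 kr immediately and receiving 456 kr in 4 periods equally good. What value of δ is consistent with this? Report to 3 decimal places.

Equating discounted utilities: u(144) = δ^4·u(456) ⇒ δ^4 = u(144)/u(456).
With u(x) = x: δ^4 = 144/456 = 0.31579.
Taking the 4th root: δ = 0.31579^(1/4) ≈ 0.750.

δ ≈ 0.750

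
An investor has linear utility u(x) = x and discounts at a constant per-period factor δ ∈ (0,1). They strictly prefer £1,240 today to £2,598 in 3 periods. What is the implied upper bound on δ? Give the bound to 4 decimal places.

The preference means 1240 > δ^3·2598.
So δ^3 < 1240/2598 = 0.47729; taking the cube root of both positive sides preserves the inequality.
δ < (1240/2598)^(1/3) ≈ 0.7815.

δ < 0.7815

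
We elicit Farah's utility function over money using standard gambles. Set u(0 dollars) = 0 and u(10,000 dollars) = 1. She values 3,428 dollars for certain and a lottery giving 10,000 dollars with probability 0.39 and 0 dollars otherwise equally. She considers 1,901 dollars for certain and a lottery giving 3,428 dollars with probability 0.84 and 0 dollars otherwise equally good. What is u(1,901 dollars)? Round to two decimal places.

0.33

First, u(3,428 dollars) = 0.39·u(10,000 dollars) + 0.61·u(0 dollars) = 0.39.
The second indifference gives u(1,901 dollars) = 0.84·u(3,428 dollars) + 0.16·u(0 dollars) = 0.84·0.39 + 0.16·0.00 = 0.3276.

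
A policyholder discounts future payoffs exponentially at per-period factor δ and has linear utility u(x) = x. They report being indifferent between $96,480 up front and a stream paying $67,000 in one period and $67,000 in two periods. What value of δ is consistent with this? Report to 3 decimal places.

Equating present values: 96480 = 67000δ + 67000δ².
That is, 67000δ² + 67000δ − 96480 = 0, a quadratic in δ.
By the quadratic formula (taking the positive root), δ = (−67000 + √30345640000.00) / 134000 ≈ 0.800.

δ ≈ 0.800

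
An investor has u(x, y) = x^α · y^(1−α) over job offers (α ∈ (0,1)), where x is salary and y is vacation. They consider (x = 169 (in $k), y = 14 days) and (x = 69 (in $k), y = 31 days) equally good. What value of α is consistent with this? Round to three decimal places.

α ≈ 0.470

Indifference: 169^α · 14^(1−α) = 69^α · 31^(1−α).
(169/69)^α = (31/14)^(1−α); take logs: α·ln(169/69) = (1−α)·ln(31/14), i.e. α·0.895792 = (1−α)·0.794930.
Thus α·(1.690722) = 0.794930, so α = 0.794930/1.690722 ≈ 0.470.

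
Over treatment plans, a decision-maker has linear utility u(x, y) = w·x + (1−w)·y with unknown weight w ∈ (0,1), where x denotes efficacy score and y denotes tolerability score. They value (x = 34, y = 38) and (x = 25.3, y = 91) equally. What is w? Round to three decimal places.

w = 0.859

Equating utilities: w·34 + (1−w)·38 = w·25.3 + (1−w)·91.
w·(34−25.3) = (1−w)·(91−38), i.e. w·8.7 = (1−w)·53.
The marginal rate of substitution is 53/8.7, so w = 53/(8.7+53) = 0.859.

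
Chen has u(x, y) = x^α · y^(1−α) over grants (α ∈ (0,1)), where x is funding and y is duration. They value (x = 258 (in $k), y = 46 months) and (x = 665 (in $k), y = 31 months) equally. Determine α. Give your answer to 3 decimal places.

α ≈ 0.294

The Cobb–Douglas utilities coincide, so 258^α·46^(1−α) = 665^α·31^(1−α).
(258/665)^α = (31/46)^(1−α); take logs: α·ln(258/665) = (1−α)·ln(31/46), i.e. α·-0.946827 = (1−α)·-0.394654.
So α/(1−α) = (-0.394654)/(-0.946827) = 0.416817, and α = 0.416817/1.416817 ≈ 0.294.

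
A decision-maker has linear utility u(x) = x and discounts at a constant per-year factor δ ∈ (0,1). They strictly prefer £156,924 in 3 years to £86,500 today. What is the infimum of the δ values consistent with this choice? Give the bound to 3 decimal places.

δ > 0.820

The preference means 86500 < δ^3·156924.
Dividing by 156924: δ^3 > 0.55122. Both sides are positive, so the cube root keeps the direction.
δ > (86500/156924)^(1/3) ≈ 0.820.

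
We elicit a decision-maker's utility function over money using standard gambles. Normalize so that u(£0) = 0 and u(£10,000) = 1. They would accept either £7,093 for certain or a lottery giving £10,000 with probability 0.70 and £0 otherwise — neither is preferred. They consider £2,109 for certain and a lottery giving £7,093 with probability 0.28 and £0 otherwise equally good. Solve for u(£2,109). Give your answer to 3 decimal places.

From the first indifference, u(£7,093) = 0.70·u(£10,000) + 0.30·u(£0) = 0.70·1 + 0.30·0 = 0.70.
Then u(£2,109) = 0.28·u(£7,093) + 0.72·u(£0) = 0.28·0.70 + 0.72·0.00 = 0.1960.

0.196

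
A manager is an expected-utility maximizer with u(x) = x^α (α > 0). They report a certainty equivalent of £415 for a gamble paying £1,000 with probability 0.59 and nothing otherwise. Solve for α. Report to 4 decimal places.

EU(lottery) = 0.59·1000^α + 0.41·0 = 0.59·1000^α.
Indifference: 415^α = 0.59·1000^α, so (415/1000)^α = 0.59.
α = ln(0.59) / ln(415/1000) = -0.5276327/-0.8794768 ≈ 0.5999.

α ≈ 0.5999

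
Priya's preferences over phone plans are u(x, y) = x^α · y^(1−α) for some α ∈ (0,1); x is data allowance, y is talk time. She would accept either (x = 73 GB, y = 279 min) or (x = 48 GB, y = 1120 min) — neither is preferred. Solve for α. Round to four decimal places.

α ≈ 0.7683

Indifference: 73^α · 279^(1−α) = 48^α · 1120^(1−α).
Rearrange to (73/48)^α = (1120/279)^(1−α) and take logs: α·0.4192584 = (1−α)·1.3898722.
With A = 0.4192584 and B = 1.3898722: α·A = (1−α)·B, so α = B/(A+B) = 1.3898722/1.8091306 ≈ 0.7683.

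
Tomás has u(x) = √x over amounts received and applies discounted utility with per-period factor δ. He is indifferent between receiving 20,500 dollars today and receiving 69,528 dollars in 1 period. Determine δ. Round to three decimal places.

δ ≈ 0.543

Indifference means u(20500) = δ · u(69528), so δ = u(20500)/u(69528).
Since u(x) = √x, δ = √(20500/69528) = 0.54300.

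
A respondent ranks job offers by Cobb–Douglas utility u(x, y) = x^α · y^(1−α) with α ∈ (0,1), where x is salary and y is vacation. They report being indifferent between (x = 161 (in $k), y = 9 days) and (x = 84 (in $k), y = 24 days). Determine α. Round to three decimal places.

Set the two utilities equal: 161^α·9^(1−α) = 84^α·24^(1−α).
Rearrange to (161/84)^α = (24/9)^(1−α) and take logs: α·0.650588 = (1−α)·0.980829.
Thus α·(1.631417) = 0.980829, so α = 0.980829/1.631417 ≈ 0.601.

α ≈ 0.601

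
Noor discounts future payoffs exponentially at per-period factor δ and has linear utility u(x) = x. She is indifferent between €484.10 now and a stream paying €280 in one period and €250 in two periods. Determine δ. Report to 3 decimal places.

Present value of the stream is 280·δ + 250·δ². Indifference gives 280δ + 250δ² = 484.10.
Rearranged: 250δ² + 280δ − 484.10 = 0.
By the quadratic formula (taking the positive root), δ = (−280 + √562500.00) / 500 ≈ 0.940.

δ ≈ 0.940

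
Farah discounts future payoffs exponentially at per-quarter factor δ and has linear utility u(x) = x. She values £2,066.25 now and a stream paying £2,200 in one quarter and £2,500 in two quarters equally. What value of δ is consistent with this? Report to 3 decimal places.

Present value of the stream is 2200·δ + 2500·δ². Indifference gives 2200δ + 2500δ² = 2066.25.
That is, 2500δ² + 2200δ − 2066.25 = 0, a quadratic in δ.
By the quadratic formula (taking the positive root), δ = (−2200 + √25502500.00) / 5000 ≈ 0.570.

δ ≈ 0.570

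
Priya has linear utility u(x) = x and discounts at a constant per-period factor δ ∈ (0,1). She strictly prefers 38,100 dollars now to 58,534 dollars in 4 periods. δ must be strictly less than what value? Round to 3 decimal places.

δ < 0.898

Under u(x) = x this choice says 38100 > δ^4·58534.
Dividing by 58534: δ^4 < 0.65090. Both sides are positive, so the 4th root keeps the direction.
δ < (38100/58534)^(1/4) ≈ 0.898.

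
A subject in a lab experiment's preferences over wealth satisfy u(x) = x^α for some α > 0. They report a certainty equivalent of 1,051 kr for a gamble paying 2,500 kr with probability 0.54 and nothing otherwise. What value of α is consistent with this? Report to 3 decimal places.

α ≈ 0.711

Since u(0) = 0, the lottery's EU is 0.54·2500^α.
Equating: 1051^α = 0.54·2500^α, i.e. 0.4204^α = 0.54.
α = ln(0.54) / ln(1051/2500) = -0.616186/-0.866549 ≈ 0.711.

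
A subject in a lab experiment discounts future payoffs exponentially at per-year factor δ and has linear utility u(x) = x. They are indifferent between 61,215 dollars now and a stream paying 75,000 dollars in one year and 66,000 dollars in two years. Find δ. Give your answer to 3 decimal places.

Equating present values: 61215 = 75000δ + 66000δ².
That is, 66000δ² + 75000δ − 61215 = 0, a quadratic in δ.
δ = (−75000 + √(75000² + 4·66000·61215)) / (2·66000) = (−75000 + √21785760000.00) / 132000 ≈ 0.550.

δ ≈ 0.550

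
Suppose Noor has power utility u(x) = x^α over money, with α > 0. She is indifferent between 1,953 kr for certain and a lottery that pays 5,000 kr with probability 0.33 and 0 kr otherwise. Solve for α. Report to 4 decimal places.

α ≈ 1.1793

Since u(0) = 0, the lottery's EU is 0.33·5000^α.
Setting u(1953) equal to that: 1953^α = 0.33·5000^α ⇒ (1953/5000)^α = 0.33.
Taking logs: α·ln(1953/5000) = ln(0.33), so α = -1.1086626 / -0.9400713 ≈ 1.1793.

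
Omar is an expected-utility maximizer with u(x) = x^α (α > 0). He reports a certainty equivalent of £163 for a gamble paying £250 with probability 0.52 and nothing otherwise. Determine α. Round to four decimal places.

The lottery's expected utility is 0.52·u(250) + 0.48·u(0) = 0.52·250^α (since u(0) = 0 for α > 0).
Indifference: 163^α = 0.52·250^α, so (163/250)^α = 0.52.
Taking logs: α·ln(163/250) = ln(0.52), so α = -0.6539265 / -0.4277107 ≈ 1.5289.

α ≈ 1.5289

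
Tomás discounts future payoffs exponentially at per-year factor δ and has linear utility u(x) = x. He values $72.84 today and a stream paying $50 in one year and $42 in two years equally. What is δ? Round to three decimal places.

Present value of the stream is 50·δ + 42·δ². Indifference gives 50δ + 42δ² = 72.84.
That is, 42δ² + 50δ − 72.84 = 0, a quadratic in δ.
The positive root is δ = [−50 + √(50² + 4·42·72.84)] / (2·42) = (−50 + 121.397)/84 ≈ 0.850.

δ ≈ 0.850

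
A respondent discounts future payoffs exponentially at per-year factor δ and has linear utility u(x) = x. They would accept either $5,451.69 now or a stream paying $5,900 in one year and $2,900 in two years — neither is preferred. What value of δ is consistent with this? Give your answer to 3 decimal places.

δ ≈ 0.690

The stream is worth 5900δ + 2900δ² today, so 5900δ + 2900δ² = 5451.69.
So 2900δ² + 5900δ − 5451.69 = 0.
By the quadratic formula (taking the positive root), δ = (−5900 + √98049604.00) / 5800 ≈ 0.690.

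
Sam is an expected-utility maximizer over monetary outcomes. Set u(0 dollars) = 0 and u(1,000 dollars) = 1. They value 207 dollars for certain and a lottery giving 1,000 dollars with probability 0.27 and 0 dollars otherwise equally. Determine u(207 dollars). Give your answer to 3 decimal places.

0.270

By the standard-gamble method, u(207 dollars) is just the indifference probability on the best outcome: 0.27.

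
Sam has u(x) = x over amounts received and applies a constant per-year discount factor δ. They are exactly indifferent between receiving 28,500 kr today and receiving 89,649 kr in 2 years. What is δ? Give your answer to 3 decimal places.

Indifference means u(28500) = δ^2 · u(89649), so δ^2 = u(28500)/u(89649).
With u(x) = x: δ^2 = 28500/89649 = 0.31791.
Hence δ = (0.31791)^(1/2) = 0.56383.

δ ≈ 0.564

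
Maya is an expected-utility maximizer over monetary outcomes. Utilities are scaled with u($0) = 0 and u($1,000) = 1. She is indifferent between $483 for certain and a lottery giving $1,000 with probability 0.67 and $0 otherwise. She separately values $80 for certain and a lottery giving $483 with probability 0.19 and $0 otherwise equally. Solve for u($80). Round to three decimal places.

First, u($483) = 0.67·u($1,000) + 0.33·u($0) = 0.67.
The second indifference gives u($80) = 0.19·u($483) + 0.81·u($0) = 0.19·0.67 + 0.81·0.00 = 0.1273.

0.127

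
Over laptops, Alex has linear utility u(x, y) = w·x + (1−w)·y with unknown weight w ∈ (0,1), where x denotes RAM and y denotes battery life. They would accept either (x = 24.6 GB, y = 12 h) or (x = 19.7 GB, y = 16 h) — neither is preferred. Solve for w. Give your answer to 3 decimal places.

Indifference: w·24.6 + (1−w)·12 = w·19.7 + (1−w)·16.
Collecting terms: w·4.9 = (1−w)·4.
The marginal rate of substitution is 4/4.9, so w = 4/(4.9+4) = 0.449.

w = 0.449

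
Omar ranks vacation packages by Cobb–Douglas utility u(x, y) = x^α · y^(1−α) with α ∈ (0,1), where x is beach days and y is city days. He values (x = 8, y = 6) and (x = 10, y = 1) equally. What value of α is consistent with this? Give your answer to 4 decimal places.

α ≈ 0.8893

The Cobb–Douglas utilities coincide, so 8^α·6^(1−α) = 10^α·1^(1−α).
Rearrange to (8/10)^α = (1/6)^(1−α) and take logs: α·-0.2231436 = (1−α)·-1.7917595.
With A = -0.2231436 and B = -1.7917595: α·A = (1−α)·B, so α = B/(A+B) = -1.7917595/-2.0149031 ≈ 0.8893.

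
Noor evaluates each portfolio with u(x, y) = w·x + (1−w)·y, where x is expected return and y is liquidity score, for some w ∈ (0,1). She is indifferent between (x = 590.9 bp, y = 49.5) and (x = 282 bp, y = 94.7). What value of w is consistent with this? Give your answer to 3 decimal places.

w = 0.128

u(590.9,49.5) = u(282,94.7) means w·590.9 + (1−w)·49.5 = w·282 + (1−w)·94.7.
Collecting terms: w·308.9 = (1−w)·45.2.
Hence w = 45.2/(308.9+45.2) = 45.2/354.1 = 0.128.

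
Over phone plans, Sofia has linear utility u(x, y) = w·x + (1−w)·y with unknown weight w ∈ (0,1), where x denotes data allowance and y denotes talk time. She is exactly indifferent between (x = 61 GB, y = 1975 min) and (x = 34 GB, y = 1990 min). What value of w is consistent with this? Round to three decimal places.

w = 0.357

Equating utilities: w·61 + (1−w)·1975 = w·34 + (1−w)·1990.
Collecting terms: w·27 = (1−w)·15.
The marginal rate of substitution is 15/27, so w = 15/(27+15) = 0.357.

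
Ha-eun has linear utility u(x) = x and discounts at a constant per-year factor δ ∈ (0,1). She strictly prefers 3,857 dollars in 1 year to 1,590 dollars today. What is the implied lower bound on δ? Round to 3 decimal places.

δ > 0.412

Comparing present values: 1590 < δ·3857.
Dividing through by 3857 gives δ > 0.41224.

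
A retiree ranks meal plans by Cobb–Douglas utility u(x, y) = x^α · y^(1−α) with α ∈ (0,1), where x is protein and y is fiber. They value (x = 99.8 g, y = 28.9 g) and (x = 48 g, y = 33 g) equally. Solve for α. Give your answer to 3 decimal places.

α ≈ 0.153

The Cobb–Douglas utilities coincide, so 99.8^α·28.9^(1−α) = 48^α·33^(1−α).
(99.8/48)^α = (33/28.9)^(1−α); take logs: α·ln(99.8/48) = (1−α)·ln(33/28.9), i.e. α·0.731967 = (1−α)·0.132666.
Thus α·(0.864633) = 0.132666, so α = 0.132666/0.864633 ≈ 0.153.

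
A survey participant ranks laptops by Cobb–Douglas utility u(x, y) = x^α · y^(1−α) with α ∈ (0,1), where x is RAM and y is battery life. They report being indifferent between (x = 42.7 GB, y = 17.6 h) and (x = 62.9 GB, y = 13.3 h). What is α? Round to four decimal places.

The Cobb–Douglas utilities coincide, so 42.7^α·17.6^(1−α) = 62.9^α·13.3^(1−α).
(42.7/62.9)^α = (13.3/17.6)^(1−α); take logs: α·ln(42.7/62.9) = (1−α)·ln(13.3/17.6), i.e. α·-0.3873472 = (1−α)·-0.2801349.
So α/(1−α) = (-0.2801349)/(-0.3873472) = 0.7232140, and α = 0.7232140/1.7232140 ≈ 0.4197.

α ≈ 0.4197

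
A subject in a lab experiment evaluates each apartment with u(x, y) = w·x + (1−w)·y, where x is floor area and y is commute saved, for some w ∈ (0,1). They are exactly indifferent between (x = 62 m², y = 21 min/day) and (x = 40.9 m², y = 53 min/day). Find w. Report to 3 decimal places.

u(62,21) = u(40.9,53) means w·62 + (1−w)·21 = w·40.9 + (1−w)·53.
w·(62−40.9) = (1−w)·(53−21), i.e. w·21.1 = (1−w)·32.
Hence w = 32/(21.1+32) = 32/53.1 = 0.603.

w = 0.603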